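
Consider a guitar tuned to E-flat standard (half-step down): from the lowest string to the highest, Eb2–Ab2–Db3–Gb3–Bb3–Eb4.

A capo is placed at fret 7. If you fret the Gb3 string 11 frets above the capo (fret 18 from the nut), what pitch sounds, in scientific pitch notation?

The capo raises the open Gb3 by 7 semitones to Db4; fretting 11 more gives Gb3 + 7 + 11 = Gb3 + 18 semitones = C5.

C5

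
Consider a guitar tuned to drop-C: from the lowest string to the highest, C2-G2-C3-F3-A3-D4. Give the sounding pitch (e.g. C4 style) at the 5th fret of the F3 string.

A♯3

F3 is MIDI 53. Adding 5 gives 58, which is A♯3.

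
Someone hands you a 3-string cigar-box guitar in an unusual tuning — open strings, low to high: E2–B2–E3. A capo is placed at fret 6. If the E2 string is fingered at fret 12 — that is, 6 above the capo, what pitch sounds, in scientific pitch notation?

The capo raises the open E2 by 6 semitones to Bb2; fretting 6 more gives E2 + 6 + 6 = E2 + 12 semitones = E3.

E3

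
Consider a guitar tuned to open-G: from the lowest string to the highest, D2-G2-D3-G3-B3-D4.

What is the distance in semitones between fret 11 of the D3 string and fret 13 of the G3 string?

7 semitones

D3 at fret 11 → C#4 (MIDI 61); G3 at fret 13 → G#4 (MIDI 68).
61 − 68 = -7, so the two pitches are 7 semitones apart, with G#4 the higher.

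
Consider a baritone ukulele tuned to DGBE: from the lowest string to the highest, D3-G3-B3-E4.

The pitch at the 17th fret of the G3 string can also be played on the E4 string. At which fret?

8

Fret 17 on G3 is MIDI 55 + 17 = 72 (C5). On the E4 string (open MIDI 64), that pitch is 72 − 64 = fret 8.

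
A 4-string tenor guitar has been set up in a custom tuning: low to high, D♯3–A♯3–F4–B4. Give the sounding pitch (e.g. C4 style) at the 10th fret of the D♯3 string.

The open D♯3 string plus 10 semitones: D#–E–F–F#–…–B–C–C#.
The walk passes from B into C once, so the octave number goes from 3 to 4.
(Equivalently spelled D♭4.)

C♯4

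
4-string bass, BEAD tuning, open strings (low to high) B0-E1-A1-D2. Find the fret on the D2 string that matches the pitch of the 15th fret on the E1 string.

E1 at fret 15 is E1 + 15 semitones = G2.
The open D2 string is 10 semitones above the open E1, so the same pitch on the D2 string lies at fret 15 − 10 = 5.

5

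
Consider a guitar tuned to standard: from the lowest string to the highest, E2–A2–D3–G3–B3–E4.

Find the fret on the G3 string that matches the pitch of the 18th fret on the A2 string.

8

A2 at fret 18 is A2 + 18 semitones = D#4.
The open G3 string is 10 semitones above the open A2, so the same pitch on the G3 string lies at fret 18 − 10 = 8.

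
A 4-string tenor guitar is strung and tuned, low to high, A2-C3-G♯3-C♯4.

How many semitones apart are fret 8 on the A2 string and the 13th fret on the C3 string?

A2 at fret 8 → F3 (MIDI 53); C3 at fret 13 → C♯4 (MIDI 61).
53 − 61 = -8, so the two pitches are 8 semitones apart, with C♯4 the higher.

8 semitones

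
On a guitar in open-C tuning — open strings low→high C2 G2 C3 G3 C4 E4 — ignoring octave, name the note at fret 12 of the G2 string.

The open G2 string plus 12 semitones: G–G#–A–A#–…–F–F#–G.

G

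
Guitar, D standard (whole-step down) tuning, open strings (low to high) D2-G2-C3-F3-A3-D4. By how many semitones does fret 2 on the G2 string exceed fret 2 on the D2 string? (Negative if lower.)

G2 at fret 2 → A2 (MIDI 45); D2 at fret 2 → E2 (MIDI 40).
45 − 40 = 5, so the two pitches are 5 semitones apart.

5 semitones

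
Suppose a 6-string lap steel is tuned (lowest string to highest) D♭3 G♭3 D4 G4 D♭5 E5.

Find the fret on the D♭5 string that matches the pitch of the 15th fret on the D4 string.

4

D4 at fret 15 is D4 + 15 semitones = F5.
The open D♭5 string is 11 semitones above the open D4, so the same pitch on the D♭5 string lies at fret 15 − 11 = 4.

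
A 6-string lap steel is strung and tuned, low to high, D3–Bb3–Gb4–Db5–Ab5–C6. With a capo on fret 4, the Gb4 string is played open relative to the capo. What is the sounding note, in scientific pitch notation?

The capo raises the open Gb4 by 4 semitones to Bb4; fretting 0 more gives Gb4 + 4 + 0 = Gb4 + 4 semitones = Bb4.

Bb4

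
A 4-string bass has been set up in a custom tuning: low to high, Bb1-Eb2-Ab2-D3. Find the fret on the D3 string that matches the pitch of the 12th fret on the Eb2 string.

Eb2 at fret 12 is Eb2 + 12 semitones = Eb3.
The open D3 string is 11 semitones above the open Eb2, so the same pitch on the D3 string lies at fret 12 − 11 = 1.

1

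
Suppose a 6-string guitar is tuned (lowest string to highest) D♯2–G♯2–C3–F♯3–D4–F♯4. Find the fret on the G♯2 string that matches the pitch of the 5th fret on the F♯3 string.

Fret 5 on F♯3 is MIDI 54 + 5 = 59 (B3). On the G♯2 string (open MIDI 44), that pitch is 59 − 44 = fret 15.

15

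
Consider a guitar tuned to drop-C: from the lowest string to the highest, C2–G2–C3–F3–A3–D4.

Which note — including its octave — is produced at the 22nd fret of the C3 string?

A♯4

Each fret is one semitone, so C3 + 22 = A♯4.
(Equivalently spelled B♭4.)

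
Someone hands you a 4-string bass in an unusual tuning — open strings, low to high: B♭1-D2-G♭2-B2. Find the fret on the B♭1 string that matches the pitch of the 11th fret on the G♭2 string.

19

Fret 11 on G♭2 is MIDI 42 + 11 = 53 (F3). On the B♭1 string (open MIDI 34), that pitch is 53 − 34 = fret 19.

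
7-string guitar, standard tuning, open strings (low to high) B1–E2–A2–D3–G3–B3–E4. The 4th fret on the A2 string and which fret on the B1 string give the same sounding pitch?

A2 at fret 4 is A2 + 4 semitones = C#3.
The open B1 string is 10 semitones below the open A2, so the same pitch on the B1 string lies at fret 4 + 10 = 14.

14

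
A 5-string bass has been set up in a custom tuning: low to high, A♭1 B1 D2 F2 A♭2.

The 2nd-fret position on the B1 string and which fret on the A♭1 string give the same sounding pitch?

5

Fret 2 on B1 is MIDI 35 + 2 = 37 (D♭2). On the A♭1 string (open MIDI 32), that pitch is 37 − 32 = fret 5.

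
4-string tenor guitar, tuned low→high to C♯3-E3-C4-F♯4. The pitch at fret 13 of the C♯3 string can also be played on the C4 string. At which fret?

2

C♯3 at fret 13 is C♯3 + 13 semitones = D4.
The open C4 string is 11 semitones above the open C♯3, so the same pitch on the C4 string lies at fret 13 − 11 = 2.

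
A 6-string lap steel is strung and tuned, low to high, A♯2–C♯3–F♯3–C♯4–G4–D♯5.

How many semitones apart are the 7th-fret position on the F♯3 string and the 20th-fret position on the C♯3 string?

F♯3 at fret 7 → C♯4 (MIDI 61); C♯3 at fret 20 → A4 (MIDI 69).
61 − 69 = -8, so the two pitches are 8 semitones apart, with A4 the higher.

8 semitones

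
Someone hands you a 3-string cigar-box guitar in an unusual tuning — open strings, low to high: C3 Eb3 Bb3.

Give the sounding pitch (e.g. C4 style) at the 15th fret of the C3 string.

The open C3 string plus 15 semitones: C–Db–D–Eb–…–Db–D–Eb.
The walk passes from B into C once, so the octave number goes from 3 to 4.

Eb4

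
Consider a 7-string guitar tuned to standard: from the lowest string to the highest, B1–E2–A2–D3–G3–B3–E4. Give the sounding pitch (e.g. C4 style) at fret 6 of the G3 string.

Each fret is one semitone, so G3 + 6 = C♯4.
(Equivalently spelled D♭4.)

C♯4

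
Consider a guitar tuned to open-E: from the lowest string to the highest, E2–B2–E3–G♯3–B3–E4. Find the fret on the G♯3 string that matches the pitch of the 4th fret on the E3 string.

0

Fret 4 on E3 is MIDI 52 + 4 = 56 (G♯3). On the G♯3 string (open MIDI 56), that pitch is 56 − 56 = fret 0.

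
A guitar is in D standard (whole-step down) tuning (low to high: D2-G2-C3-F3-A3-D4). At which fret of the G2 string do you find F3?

10

F3 is 10 semitones above the open G2 (G–G#–A–A#–…–D#–E–F), so it sits at fret 10.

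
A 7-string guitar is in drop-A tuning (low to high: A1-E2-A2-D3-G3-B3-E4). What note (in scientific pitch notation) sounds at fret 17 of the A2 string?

D4

A2 is MIDI 45. Adding 17 gives 62, which is D4.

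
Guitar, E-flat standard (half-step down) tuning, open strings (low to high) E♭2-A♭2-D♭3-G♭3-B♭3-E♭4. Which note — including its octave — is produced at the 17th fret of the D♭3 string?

G♭4

D♭3 is MIDI 49. Adding 17 gives 66, which is G♭4.
(Equivalently spelled F♯4.)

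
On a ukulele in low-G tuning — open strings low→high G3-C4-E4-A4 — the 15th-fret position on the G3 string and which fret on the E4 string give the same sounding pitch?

G3 at fret 15 is G3 + 15 semitones = A♯4.
The open E4 string is 9 semitones above the open G3, so the same pitch on the E4 string lies at fret 15 − 9 = 6.

6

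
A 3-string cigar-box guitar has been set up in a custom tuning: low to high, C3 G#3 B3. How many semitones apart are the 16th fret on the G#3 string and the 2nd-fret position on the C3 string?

22 semitones

G#3 at fret 16 → C5 (MIDI 72); C3 at fret 2 → D3 (MIDI 50).
72 − 50 = 22, so the two pitches are 22 semitones apart, with C5 the higher.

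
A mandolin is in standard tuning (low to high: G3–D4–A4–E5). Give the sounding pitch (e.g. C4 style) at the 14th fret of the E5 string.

F♯6

Each fret is one semitone, so E5 + 14 = F♯6.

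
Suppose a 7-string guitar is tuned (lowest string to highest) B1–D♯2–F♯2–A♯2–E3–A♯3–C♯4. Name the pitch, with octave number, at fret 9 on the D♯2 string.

C3

Each fret is one semitone, so D♯2 + 9 = C3.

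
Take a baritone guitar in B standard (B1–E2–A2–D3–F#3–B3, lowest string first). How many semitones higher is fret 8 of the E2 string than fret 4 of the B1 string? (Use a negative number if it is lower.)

E2 at fret 8 → C3 (MIDI 48); B1 at fret 4 → D#2 (MIDI 39).
48 − 39 = 9, so the two pitches are 9 semitones apart.

9 semitones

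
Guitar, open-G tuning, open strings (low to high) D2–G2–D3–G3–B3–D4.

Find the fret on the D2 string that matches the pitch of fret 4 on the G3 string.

Fret 4 on G3 is MIDI 55 + 4 = 59 (B3). On the D2 string (open MIDI 38), that pitch is 59 − 38 = fret 21.

21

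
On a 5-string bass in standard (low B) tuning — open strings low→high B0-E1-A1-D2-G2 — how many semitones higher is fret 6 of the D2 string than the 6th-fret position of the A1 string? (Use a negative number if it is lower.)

5 semitones

D2 at fret 6 → G♯2 (MIDI 44); A1 at fret 6 → D♯2 (MIDI 39).
44 − 39 = 5, so the two pitches are 5 semitones apart.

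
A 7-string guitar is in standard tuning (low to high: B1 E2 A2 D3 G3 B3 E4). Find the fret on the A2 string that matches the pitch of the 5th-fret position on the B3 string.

B3 at fret 5 is B3 + 5 semitones = E4.
The open A2 string is 14 semitones below the open B3, so the same pitch on the A2 string lies at fret 5 + 14 = 19.

19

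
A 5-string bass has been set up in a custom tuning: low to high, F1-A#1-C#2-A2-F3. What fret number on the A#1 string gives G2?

9

G2 is 9 semitones above the open A#1 (A#–B–C–C#–D–D#–E–F–F#–G), so it sits at fret 9.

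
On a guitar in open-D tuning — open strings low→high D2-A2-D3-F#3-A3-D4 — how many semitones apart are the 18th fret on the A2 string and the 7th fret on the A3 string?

A2 at fret 18 → D#4 (MIDI 63); A3 at fret 7 → E4 (MIDI 64).
63 − 64 = -1, so the two pitches are 1 semitone apart, with E4 the higher.

1 semitone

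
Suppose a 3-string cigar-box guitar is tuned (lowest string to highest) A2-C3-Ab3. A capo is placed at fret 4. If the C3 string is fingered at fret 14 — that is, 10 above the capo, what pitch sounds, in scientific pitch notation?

The capo raises the open C3 by 4 semitones to E3; fretting 10 more gives C3 + 4 + 10 = C3 + 14 semitones = D4.

D4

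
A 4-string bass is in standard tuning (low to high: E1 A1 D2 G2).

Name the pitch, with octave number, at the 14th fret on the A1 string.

B2

The open A1 string plus 14 semitones: A–A#–B–C–…–A–A#–B.
The walk passes from B into C once, so the octave number goes from 1 to 2.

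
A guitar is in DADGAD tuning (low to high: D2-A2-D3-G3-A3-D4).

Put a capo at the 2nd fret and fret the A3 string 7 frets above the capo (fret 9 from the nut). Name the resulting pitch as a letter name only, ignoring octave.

F♯

The capo raises the open A3 by 2 semitones to B3; fretting 7 more gives A3 + 2 + 7 = A3 + 9 semitones, landing on F♯.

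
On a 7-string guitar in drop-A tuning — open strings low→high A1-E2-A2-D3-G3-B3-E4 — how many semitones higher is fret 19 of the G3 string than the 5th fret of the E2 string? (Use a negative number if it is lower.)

G3 at fret 19 → D5 (MIDI 74); E2 at fret 5 → A2 (MIDI 45).
74 − 45 = 29, so the two pitches are 29 semitones apart.

29 semitones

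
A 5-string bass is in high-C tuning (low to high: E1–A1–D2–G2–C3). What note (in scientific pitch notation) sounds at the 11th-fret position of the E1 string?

D#2

Each fret is one semitone, so E1 + 11 = D#2.
(Equivalently spelled Eb2.)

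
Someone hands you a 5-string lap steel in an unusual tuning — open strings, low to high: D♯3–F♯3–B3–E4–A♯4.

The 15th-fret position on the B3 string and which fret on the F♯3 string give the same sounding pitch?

20

Fret 15 on B3 is MIDI 59 + 15 = 74 (D5). On the F♯3 string (open MIDI 54), that pitch is 74 − 54 = fret 20.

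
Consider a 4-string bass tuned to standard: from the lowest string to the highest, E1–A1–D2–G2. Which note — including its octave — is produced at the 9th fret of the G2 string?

The open G2 string plus 9 semitones: G–G#–A–A#–B–C–C#–D–D#–E.
The walk passes from B into C once, so the octave number goes from 2 to 3.

E3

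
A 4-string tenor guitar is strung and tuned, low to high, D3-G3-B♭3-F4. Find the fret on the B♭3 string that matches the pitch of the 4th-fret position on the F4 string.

11

Fret 4 on F4 is MIDI 65 + 4 = 69 (A4). On the B♭3 string (open MIDI 58), that pitch is 69 − 58 = fret 11.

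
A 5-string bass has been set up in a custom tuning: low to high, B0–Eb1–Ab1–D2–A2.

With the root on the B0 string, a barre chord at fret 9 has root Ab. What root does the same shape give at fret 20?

Moving from fret 9 to fret 20 shifts the root by 11 semitones.
Ab up 11 semitones is G.

G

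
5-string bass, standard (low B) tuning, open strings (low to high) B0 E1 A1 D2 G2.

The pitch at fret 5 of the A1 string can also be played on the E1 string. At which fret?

A1 at fret 5 is A1 + 5 semitones = D2.
The open E1 string is 5 semitones below the open A1, so the same pitch on the E1 string lies at fret 5 + 5 = 10.

10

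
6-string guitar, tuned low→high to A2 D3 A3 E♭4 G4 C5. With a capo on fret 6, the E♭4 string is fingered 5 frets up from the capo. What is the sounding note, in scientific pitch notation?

The capo raises the open E♭4 by 6 semitones to A4; fretting 5 more gives E♭4 + 6 + 5 = E♭4 + 11 semitones = D5.

D5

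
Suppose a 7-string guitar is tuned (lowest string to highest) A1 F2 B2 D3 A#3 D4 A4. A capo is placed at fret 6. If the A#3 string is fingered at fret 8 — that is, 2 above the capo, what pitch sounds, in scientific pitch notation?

F#4

The capo raises the open A#3 by 6 semitones to E4; fretting 2 more gives A#3 + 6 + 2 = A#3 + 8 semitones = F#4.
(Also written Gb.)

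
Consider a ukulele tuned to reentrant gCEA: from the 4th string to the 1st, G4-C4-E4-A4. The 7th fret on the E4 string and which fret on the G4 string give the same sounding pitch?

E4 at fret 7 is E4 + 7 semitones = B4.
The open G4 string is 3 semitones above the open E4, so the same pitch on the G4 string lies at fret 7 − 3 = 4.

4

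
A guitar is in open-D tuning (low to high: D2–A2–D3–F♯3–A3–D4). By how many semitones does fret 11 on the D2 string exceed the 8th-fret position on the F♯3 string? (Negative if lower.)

D2 at fret 11 → C♯3 (MIDI 49); F♯3 at fret 8 → D4 (MIDI 62).
49 − 62 = -13, so the two pitches are 13 semitones apart.

-13 semitones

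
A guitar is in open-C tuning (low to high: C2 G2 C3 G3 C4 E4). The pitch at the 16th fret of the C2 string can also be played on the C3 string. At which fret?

4

C2 at fret 16 is C2 + 16 semitones = E3.
The open C3 string is 12 semitones above the open C2, so the same pitch on the C3 string lies at fret 16 − 12 = 4.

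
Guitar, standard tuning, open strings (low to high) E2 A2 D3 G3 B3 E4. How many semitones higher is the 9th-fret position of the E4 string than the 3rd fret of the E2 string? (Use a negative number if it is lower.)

30 semitones

E4 at fret 9 → C#5 (MIDI 73); E2 at fret 3 → G2 (MIDI 43).
73 − 43 = 30, so the two pitches are 30 semitones apart.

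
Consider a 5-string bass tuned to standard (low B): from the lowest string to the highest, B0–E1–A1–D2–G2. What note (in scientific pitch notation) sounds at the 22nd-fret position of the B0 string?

A2

B0 is MIDI 23. Adding 22 gives 45, which is A2.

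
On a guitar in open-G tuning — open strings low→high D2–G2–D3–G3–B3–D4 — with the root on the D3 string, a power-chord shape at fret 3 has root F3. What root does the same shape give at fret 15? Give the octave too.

Moving from fret 3 to fret 15 shifts the root by 12 semitones.
F3 up 12 semitones is F4.

F4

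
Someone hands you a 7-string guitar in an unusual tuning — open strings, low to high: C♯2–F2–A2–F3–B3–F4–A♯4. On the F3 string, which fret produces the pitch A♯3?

5

A♯3 is 5 semitones above the open F3 (F–F#–G–G#–A–A#), so it sits at fret 5.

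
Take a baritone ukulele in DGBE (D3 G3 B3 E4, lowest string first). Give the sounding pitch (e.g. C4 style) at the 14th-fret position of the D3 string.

E4

The open D3 string plus 14 semitones: D–D#–E–F–…–D–D#–E.
The walk passes from B into C once, so the octave number goes from 3 to 4.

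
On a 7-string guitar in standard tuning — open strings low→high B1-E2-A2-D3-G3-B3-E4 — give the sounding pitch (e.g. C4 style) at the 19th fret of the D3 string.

A4

D3 is MIDI 50. Adding 19 gives 69, which is A4.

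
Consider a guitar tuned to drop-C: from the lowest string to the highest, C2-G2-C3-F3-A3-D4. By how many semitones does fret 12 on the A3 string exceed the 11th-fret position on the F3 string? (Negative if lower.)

A3 at fret 12 → A4 (MIDI 69); F3 at fret 11 → E4 (MIDI 64).
69 − 64 = 5, so the two pitches are 5 semitones apart.

5 semitones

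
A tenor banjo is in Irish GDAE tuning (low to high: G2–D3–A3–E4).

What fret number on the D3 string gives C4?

C4 is 10 semitones above the open D3 (D–D#–E–F–…–A#–B–C), so it sits at fret 10.

10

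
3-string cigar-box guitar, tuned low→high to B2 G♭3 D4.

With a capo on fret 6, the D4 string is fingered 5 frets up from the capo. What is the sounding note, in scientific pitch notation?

D♭5

The capo raises the open D4 by 6 semitones to A♭4; fretting 5 more gives D4 + 6 + 5 = D4 + 11 semitones = D♭5.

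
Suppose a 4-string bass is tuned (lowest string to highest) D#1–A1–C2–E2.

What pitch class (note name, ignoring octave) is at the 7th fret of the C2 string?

G

Each fret is one semitone, so C2 + 7 = G.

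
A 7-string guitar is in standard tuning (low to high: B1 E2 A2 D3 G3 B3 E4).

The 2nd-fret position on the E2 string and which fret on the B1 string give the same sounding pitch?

7

Fret 2 on E2 is MIDI 40 + 2 = 42 (F♯2). On the B1 string (open MIDI 35), that pitch is 42 − 35 = fret 7.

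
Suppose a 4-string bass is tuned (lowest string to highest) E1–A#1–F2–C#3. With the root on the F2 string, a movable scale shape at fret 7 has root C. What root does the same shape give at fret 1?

F#

Moving from fret 7 to fret 1 shifts the root by -6 semitones.
C down 6 semitones is F#.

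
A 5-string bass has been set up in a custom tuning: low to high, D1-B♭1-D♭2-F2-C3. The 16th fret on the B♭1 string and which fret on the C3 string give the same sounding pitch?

Fret 16 on B♭1 is MIDI 34 + 16 = 50 (D3). On the C3 string (open MIDI 48), that pitch is 50 − 48 = fret 2.

2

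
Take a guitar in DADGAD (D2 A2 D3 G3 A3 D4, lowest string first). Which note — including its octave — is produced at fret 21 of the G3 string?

The open G3 string plus 21 semitones: G–G#–A–A#–…–D–D#–E.
The walk passes from B into C 2 times, so the octave number goes from 3 to 5.

E5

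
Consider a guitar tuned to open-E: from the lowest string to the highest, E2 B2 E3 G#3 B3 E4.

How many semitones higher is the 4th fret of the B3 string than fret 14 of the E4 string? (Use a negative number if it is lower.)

B3 at fret 4 → D#4 (MIDI 63); E4 at fret 14 → F#5 (MIDI 78).
63 − 78 = -15, so the two pitches are 15 semitones apart.

-15 semitones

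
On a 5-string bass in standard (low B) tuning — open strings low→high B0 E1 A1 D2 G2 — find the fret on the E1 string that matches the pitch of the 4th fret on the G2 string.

19

G2 at fret 4 is G2 + 4 semitones = B2.
The open E1 string is 15 semitones below the open G2, so the same pitch on the E1 string lies at fret 4 + 15 = 19.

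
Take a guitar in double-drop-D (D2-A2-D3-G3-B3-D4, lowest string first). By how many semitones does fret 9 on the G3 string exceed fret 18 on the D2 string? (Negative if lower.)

8 semitones

G3 at fret 9 → E4 (MIDI 64); D2 at fret 18 → G♯3 (MIDI 56).
64 − 56 = 8, so the two pitches are 8 semitones apart.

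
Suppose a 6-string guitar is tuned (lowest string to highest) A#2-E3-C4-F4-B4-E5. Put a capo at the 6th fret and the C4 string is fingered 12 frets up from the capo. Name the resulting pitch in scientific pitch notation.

The capo raises the open C4 by 6 semitones to F#4; fretting 12 more gives C4 + 6 + 12 = C4 + 18 semitones = F#5.

F#5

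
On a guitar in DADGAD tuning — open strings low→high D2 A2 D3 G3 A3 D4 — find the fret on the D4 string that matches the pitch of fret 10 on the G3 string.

3

Fret 10 on G3 is MIDI 55 + 10 = 65 (F4). On the D4 string (open MIDI 62), that pitch is 65 − 62 = fret 3.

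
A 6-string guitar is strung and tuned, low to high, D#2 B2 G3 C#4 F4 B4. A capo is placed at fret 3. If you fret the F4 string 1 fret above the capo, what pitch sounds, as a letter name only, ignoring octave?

The capo raises the open F4 by 3 semitones to G#4; fretting 1 more gives F4 + 3 + 1 = F4 + 4 semitones, landing on A.

A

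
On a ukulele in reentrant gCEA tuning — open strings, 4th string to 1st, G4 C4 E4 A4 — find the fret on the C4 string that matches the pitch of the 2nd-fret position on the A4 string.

11

A4 at fret 2 is A4 + 2 semitones = B4.
The open C4 string is 9 semitones below the open A4, so the same pitch on the C4 string lies at fret 2 + 9 = 11.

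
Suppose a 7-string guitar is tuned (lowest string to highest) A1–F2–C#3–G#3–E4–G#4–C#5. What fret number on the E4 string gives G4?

3

G4 is 3 semitones above the open E4 (E–F–F#–G), so it sits at fret 3.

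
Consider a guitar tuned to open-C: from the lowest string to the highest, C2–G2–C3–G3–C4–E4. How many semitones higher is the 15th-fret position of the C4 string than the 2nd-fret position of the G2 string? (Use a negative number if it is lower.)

30 semitones

C4 at fret 15 → D#5 (MIDI 75); G2 at fret 2 → A2 (MIDI 45).
75 − 45 = 30, so the two pitches are 30 semitones apart.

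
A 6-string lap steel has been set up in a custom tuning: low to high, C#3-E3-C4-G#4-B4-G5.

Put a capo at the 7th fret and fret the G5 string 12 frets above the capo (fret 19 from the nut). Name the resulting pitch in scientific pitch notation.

D7

The capo raises the open G5 by 7 semitones to D6; fretting 12 more gives G5 + 7 + 12 = G5 + 19 semitones = D7.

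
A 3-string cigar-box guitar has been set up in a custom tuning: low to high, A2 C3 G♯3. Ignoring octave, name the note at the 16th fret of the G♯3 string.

The open G♯3 string plus 16 semitones: G#–A–A#–B–…–A#–B–C.

C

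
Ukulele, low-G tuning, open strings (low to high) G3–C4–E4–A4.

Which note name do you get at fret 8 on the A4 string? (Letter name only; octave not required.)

F

A4 is MIDI 69. Adding 8 gives 77; 77 mod 12 = 5, i.e. F.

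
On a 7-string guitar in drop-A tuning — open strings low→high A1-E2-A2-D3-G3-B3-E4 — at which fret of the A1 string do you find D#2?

6

D#2 is 6 semitones above the open A1 (A–A#–B–C–C#–D–D#), so it sits at fret 6.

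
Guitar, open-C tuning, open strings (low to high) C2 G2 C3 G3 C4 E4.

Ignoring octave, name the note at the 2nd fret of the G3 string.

A

The open G3 string plus 2 semitones: G–G#–A.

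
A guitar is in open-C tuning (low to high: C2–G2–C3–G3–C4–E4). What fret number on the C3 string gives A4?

A4 is 21 semitones above the open C3 (C–C#–D–D#–…–G–G#–A), so it sits at fret 21.

21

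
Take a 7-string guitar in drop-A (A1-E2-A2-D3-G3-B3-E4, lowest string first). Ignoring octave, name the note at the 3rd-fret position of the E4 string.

G

Each fret is one semitone, so E4 + 3 = G.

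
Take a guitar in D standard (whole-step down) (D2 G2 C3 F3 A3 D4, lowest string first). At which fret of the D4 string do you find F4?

3

F4 is 3 semitones above the open D4 (D–D#–E–F), so it sits at fret 3.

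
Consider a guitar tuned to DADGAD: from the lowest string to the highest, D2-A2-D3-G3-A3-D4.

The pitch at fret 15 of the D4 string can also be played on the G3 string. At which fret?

Fret 15 on D4 is MIDI 62 + 15 = 77 (F5). On the G3 string (open MIDI 55), that pitch is 77 − 55 = fret 22.

22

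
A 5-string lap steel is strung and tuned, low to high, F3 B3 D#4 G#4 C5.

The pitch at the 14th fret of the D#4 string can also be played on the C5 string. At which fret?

D#4 at fret 14 is D#4 + 14 semitones = F5.
The open C5 string is 9 semitones above the open D#4, so the same pitch on the C5 string lies at fret 14 − 9 = 5.

5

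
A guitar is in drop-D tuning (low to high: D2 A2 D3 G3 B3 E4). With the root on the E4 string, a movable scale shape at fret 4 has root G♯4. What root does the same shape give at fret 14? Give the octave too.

F♯5

Moving from fret 4 to fret 14 shifts the root by 10 semitones.
G♯4 up 10 semitones is F♯5.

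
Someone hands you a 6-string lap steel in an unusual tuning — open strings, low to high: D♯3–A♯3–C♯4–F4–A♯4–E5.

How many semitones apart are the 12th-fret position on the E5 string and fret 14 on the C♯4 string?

13 semitones

E5 at fret 12 → E6 (MIDI 88); C♯4 at fret 14 → D♯5 (MIDI 75).
88 − 75 = 13, so the two pitches are 13 semitones apart, with E6 the higher.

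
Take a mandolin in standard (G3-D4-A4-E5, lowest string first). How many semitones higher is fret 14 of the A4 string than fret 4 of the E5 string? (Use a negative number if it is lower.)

3 semitones

A4 at fret 14 → B5 (MIDI 83); E5 at fret 4 → G#5 (MIDI 80).
83 − 80 = 3, so the two pitches are 3 semitones apart.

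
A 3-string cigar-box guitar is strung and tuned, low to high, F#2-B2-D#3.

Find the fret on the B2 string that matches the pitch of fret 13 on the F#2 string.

8

F#2 at fret 13 is F#2 + 13 semitones = G3.
The open B2 string is 5 semitones above the open F#2, so the same pitch on the B2 string lies at fret 13 − 5 = 8.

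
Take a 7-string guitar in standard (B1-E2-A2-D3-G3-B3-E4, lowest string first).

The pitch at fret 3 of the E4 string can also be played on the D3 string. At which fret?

Fret 3 on E4 is MIDI 64 + 3 = 67 (G4). On the D3 string (open MIDI 50), that pitch is 67 − 50 = fret 17.

17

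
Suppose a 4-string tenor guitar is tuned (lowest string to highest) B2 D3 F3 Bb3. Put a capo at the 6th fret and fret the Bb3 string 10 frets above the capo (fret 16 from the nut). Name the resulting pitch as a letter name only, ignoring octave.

D

The capo raises the open Bb3 by 6 semitones to E4; fretting 10 more gives Bb3 + 6 + 10 = Bb3 + 16 semitones, landing on D.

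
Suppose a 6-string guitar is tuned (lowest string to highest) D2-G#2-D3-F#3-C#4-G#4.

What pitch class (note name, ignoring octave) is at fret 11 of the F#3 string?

The open F#3 string plus 11 semitones: F#–G–G#–A–…–D#–E–F.

F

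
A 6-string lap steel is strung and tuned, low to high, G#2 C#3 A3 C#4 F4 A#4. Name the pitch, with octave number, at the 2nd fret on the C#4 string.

The open C#4 string plus 2 semitones: C#–D–D#.
No B→C boundary is crossed, so the octave stays at 4.
(Equivalently spelled Eb4.)

D#4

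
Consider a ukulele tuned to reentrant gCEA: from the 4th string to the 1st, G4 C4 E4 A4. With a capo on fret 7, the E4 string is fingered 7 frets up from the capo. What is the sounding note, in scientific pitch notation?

The capo raises the open E4 by 7 semitones to B4; fretting 7 more gives E4 + 7 + 7 = E4 + 14 semitones = F#5.
(Also written Gb.)

F#5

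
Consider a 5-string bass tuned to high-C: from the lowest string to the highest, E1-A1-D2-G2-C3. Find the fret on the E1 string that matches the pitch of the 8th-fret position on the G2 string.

23

G2 at fret 8 is G2 + 8 semitones = D#3.
The open E1 string is 15 semitones below the open G2, so the same pitch on the E1 string lies at fret 8 + 15 = 23.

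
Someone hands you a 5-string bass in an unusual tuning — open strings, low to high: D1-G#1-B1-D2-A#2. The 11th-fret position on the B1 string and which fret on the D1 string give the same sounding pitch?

B1 at fret 11 is B1 + 11 semitones = A#2.
The open D1 string is 9 semitones below the open B1, so the same pitch on the D1 string lies at fret 11 + 9 = 20.

20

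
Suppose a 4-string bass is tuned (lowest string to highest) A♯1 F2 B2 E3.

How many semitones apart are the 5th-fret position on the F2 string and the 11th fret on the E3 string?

17 semitones

F2 at fret 5 → A♯2 (MIDI 46); E3 at fret 11 → D♯4 (MIDI 63).
46 − 63 = -17, so the two pitches are 17 semitones apart, with D♯4 the higher.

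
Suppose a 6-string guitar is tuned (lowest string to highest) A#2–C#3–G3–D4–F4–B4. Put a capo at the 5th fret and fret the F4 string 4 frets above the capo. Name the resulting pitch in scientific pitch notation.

The capo raises the open F4 by 5 semitones to A#4; fretting 4 more gives F4 + 5 + 4 = F4 + 9 semitones = D5.

D5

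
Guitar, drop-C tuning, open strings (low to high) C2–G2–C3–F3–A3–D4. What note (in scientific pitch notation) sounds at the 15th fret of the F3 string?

Each fret is one semitone, so F3 + 15 = G#4.
(Equivalently spelled Ab4.)

G#4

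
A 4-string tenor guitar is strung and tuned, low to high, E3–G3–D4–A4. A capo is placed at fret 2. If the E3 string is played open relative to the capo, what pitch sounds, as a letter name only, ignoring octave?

F#

The capo raises the open E3 by 2 semitones to F#3; fretting 0 more gives E3 + 2 + 0 = E3 + 2 semitones, landing on F#.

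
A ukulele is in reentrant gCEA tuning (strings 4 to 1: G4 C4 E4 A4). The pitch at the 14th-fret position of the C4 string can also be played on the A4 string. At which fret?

Fret 14 on C4 is MIDI 60 + 14 = 74 (D5). On the A4 string (open MIDI 69), that pitch is 74 − 69 = fret 5.

5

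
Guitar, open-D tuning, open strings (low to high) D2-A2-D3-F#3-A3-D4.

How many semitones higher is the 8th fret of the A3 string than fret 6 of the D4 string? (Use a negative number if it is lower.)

-3 semitones

A3 at fret 8 → F4 (MIDI 65); D4 at fret 6 → G#4 (MIDI 68).
65 − 68 = -3, so the two pitches are 3 semitones apart.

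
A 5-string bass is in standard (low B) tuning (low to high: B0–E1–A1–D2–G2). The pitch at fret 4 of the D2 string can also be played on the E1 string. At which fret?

14

Fret 4 on D2 is MIDI 38 + 4 = 42 (F#2). On the E1 string (open MIDI 28), that pitch is 42 − 28 = fret 14.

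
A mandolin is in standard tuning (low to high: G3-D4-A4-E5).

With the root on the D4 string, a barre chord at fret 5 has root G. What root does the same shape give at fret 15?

Moving from fret 5 to fret 15 shifts the root by 10 semitones.
G up 10 semitones is F.

F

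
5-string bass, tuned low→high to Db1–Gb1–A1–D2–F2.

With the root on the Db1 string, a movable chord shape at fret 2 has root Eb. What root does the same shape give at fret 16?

Moving from fret 2 to fret 16 shifts the root by 14 semitones.
Eb up 14 semitones is F.

F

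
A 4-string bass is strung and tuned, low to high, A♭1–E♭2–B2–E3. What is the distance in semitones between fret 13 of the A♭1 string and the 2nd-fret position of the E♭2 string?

4 semitones

A♭1 at fret 13 → A2 (MIDI 45); E♭2 at fret 2 → F2 (MIDI 41).
45 − 41 = 4, so the two pitches are 4 semitones apart, with A2 the higher.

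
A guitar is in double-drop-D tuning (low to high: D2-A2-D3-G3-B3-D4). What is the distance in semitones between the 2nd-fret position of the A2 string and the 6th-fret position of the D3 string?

A2 at fret 2 → B2 (MIDI 47); D3 at fret 6 → G♯3 (MIDI 56).
47 − 56 = -9, so the two pitches are 9 semitones apart, with G♯3 the higher.

9 semitones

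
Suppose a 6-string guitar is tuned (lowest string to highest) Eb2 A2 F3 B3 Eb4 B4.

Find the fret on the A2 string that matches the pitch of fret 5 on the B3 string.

B3 at fret 5 is B3 + 5 semitones = E4.
The open A2 string is 14 semitones below the open B3, so the same pitch on the A2 string lies at fret 5 + 14 = 19.

19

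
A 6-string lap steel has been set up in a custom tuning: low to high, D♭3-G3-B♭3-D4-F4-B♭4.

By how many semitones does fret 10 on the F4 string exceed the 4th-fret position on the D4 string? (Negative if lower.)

F4 at fret 10 → E♭5 (MIDI 75); D4 at fret 4 → G♭4 (MIDI 66).
75 − 66 = 9, so the two pitches are 9 semitones apart.

9 semitones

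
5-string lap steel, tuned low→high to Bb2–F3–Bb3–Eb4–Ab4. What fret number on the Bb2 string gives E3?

E3 is 6 semitones above the open Bb2 (Bb–B–C–Db–D–Eb–E), so it sits at fret 6.

6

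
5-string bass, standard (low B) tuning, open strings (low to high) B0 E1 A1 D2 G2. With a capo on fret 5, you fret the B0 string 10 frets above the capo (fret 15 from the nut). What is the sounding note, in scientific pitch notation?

The capo raises the open B0 by 5 semitones to E1; fretting 10 more gives B0 + 5 + 10 = B0 + 15 semitones = D2.

D2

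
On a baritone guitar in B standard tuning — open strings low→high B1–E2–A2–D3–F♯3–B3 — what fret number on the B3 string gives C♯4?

2

C♯4 is 2 semitones above the open B3 (B–C–C#), so it sits at fret 2.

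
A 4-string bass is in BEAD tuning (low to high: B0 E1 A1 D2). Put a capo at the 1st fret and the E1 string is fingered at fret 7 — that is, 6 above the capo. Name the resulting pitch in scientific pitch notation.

The capo raises the open E1 by 1 semitone to F1; fretting 6 more gives E1 + 1 + 6 = E1 + 7 semitones = B1.

B1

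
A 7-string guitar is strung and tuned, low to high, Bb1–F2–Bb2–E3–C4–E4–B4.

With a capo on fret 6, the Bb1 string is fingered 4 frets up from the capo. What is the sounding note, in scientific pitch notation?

The capo raises the open Bb1 by 6 semitones to E2; fretting 4 more gives Bb1 + 6 + 4 = Bb1 + 10 semitones = Ab2.
(Also written G#.)

Ab2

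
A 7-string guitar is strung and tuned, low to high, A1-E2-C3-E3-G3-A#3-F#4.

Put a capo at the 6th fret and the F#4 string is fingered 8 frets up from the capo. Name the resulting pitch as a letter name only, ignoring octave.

G#

The capo raises the open F#4 by 6 semitones to C5; fretting 8 more gives F#4 + 6 + 8 = F#4 + 14 semitones, landing on G#.
(Also written Ab.)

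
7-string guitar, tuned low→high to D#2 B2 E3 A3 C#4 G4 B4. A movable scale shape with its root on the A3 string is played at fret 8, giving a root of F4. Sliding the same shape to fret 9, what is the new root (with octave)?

F#4

Moving from fret 8 to fret 9 shifts the root by 1 semitone.
F4 up 1 semitone is F#4.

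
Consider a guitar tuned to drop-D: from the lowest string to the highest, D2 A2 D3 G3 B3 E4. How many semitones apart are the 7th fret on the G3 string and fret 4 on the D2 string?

20 semitones

G3 at fret 7 → D4 (MIDI 62); D2 at fret 4 → F♯2 (MIDI 42).
62 − 42 = 20, so the two pitches are 20 semitones apart, with D4 the higher.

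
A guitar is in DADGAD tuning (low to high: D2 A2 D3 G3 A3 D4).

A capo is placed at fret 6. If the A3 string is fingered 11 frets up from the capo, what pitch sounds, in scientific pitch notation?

The capo raises the open A3 by 6 semitones to D#4; fretting 11 more gives A3 + 6 + 11 = A3 + 17 semitones = D5.

D5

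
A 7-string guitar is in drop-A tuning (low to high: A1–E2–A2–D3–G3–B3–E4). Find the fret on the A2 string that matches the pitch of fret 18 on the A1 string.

6

Fret 18 on A1 is MIDI 33 + 18 = 51 (D#3). On the A2 string (open MIDI 45), that pitch is 51 − 45 = fret 6.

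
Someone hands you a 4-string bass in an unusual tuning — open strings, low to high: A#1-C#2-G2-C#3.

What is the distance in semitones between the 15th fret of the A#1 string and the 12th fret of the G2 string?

A#1 at fret 15 → C#3 (MIDI 49); G2 at fret 12 → G3 (MIDI 55).
49 − 55 = -6, so the two pitches are 6 semitones apart, with G3 the higher.

6 semitones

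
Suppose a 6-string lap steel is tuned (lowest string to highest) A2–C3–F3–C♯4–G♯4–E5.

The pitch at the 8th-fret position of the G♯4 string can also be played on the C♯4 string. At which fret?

G♯4 at fret 8 is G♯4 + 8 semitones = E5.
The open C♯4 string is 7 semitones below the open G♯4, so the same pitch on the C♯4 string lies at fret 8 + 7 = 15.

15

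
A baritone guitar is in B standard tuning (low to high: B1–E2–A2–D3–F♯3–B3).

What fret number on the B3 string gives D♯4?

D♯4 is 4 semitones above the open B3 (B–C–C#–D–D#), so it sits at fret 4.

4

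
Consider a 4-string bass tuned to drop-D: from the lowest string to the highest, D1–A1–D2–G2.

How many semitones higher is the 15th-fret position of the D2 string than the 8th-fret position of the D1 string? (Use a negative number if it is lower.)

19 semitones

D2 at fret 15 → F3 (MIDI 53); D1 at fret 8 → A#1 (MIDI 34).
53 − 34 = 19, so the two pitches are 19 semitones apart.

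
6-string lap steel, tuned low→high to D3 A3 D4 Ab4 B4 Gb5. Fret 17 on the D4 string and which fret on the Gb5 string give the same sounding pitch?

1

D4 at fret 17 is D4 + 17 semitones = G5.
The open Gb5 string is 16 semitones above the open D4, so the same pitch on the Gb5 string lies at fret 17 − 16 = 1.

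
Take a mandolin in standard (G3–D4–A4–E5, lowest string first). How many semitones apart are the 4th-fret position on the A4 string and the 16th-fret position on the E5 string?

A4 at fret 4 → C#5 (MIDI 73); E5 at fret 16 → G#6 (MIDI 92).
73 − 92 = -19, so the two pitches are 19 semitones apart, with G#6 the higher.

19 semitones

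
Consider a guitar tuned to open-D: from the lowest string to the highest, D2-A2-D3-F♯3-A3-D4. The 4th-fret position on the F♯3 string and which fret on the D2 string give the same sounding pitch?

20

Fret 4 on F♯3 is MIDI 54 + 4 = 58 (A♯3). On the D2 string (open MIDI 38), that pitch is 58 − 38 = fret 20.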